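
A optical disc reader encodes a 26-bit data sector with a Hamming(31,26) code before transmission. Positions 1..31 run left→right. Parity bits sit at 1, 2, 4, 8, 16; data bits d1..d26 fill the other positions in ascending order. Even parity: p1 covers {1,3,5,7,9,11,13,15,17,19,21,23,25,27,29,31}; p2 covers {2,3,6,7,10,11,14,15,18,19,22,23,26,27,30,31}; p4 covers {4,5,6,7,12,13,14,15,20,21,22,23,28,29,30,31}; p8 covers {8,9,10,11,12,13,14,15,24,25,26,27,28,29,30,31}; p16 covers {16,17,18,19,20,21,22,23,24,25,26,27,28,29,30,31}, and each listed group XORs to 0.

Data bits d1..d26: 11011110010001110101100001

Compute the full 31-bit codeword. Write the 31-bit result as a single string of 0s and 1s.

0111101111100101001110101100001

Place data at non-parity positions: p1 p2 1 p4 1 0 1 p8 1 1 1 0 0 1 0 p16 0 0 1 1 1 0 1 0 1 1 0 0 0 0 1
p1 (pos 1,3,5,7,9,11,13,15,17,19,21,23,25,27,29,31): XOR of data positions = 1⊕1⊕1⊕1⊕1⊕0⊕0⊕0⊕1⊕1⊕1⊕1⊕0⊕0⊕1 = 0
p2 (pos 2,3,6,7,10,11,14,15,18,19,22,23,26,27,30,31): XOR of data positions = 1⊕0⊕1⊕1⊕1⊕1⊕0⊕0⊕1⊕0⊕1⊕1⊕0⊕0⊕1 = 1
p4 (pos 4,5,6,7,12,13,14,15,20,21,22,23,28,29,30,31): XOR of data positions = 1⊕0⊕1⊕0⊕0⊕1⊕0⊕1⊕1⊕0⊕1⊕0⊕0⊕0⊕1 = 1
p8 (pos 8,9,10,11,12,13,14,15,24,25,26,27,28,29,30,31): XOR of data positions = 1⊕1⊕1⊕0⊕0⊕1⊕0⊕0⊕1⊕1⊕0⊕0⊕0⊕0⊕1 = 1
p16 (pos 16,17,18,19,20,21,22,23,24,25,26,27,28,29,30,31): XOR of data positions = 0⊕0⊕1⊕1⊕1⊕0⊕1⊕0⊕1⊕1⊕0⊕0⊕0⊕0⊕1 = 1
Codeword: 0111101111100101001110101100001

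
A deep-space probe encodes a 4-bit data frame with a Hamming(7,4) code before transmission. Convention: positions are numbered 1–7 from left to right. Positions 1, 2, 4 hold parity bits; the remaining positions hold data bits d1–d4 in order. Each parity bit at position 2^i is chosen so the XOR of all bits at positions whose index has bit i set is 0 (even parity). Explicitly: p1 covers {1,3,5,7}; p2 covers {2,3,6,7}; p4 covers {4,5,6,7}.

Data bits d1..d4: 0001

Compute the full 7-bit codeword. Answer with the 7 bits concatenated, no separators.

1101001

Place data at non-parity positions: p1 p2 0 p4 0 0 1
p1 (pos 1,3,5,7): XOR of data positions = 0⊕0⊕1 = 1
p2 (pos 2,3,6,7): XOR of data positions = 0⊕0⊕1 = 1
p4 (pos 4,5,6,7): XOR of data positions = 0⊕0⊕1 = 1
Codeword: 1101001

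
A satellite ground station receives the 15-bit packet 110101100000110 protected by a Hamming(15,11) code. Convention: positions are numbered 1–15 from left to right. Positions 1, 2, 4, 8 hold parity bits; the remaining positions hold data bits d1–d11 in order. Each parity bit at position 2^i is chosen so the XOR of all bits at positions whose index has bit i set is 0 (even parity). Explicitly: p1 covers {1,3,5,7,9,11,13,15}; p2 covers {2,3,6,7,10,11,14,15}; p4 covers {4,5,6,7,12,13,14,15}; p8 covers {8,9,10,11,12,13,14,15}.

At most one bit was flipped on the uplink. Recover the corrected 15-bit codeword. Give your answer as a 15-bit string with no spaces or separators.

110111100000110

s1 (pos 1,3,5,7,9,11,13,15): 1⊕0⊕0⊕1⊕0⊕0⊕1⊕0 = 1
s2 (pos 2,3,6,7,10,11,14,15): 1⊕0⊕1⊕1⊕0⊕0⊕1⊕0 = 0
s4 (pos 4,5,6,7,12,13,14,15): 1⊕0⊕1⊕1⊕0⊕1⊕1⊕0 = 1
s8 (pos 8,9,10,11,12,13,14,15): 0⊕0⊕0⊕0⊕0⊕1⊕1⊕0 = 0
Syndrome s8…s1 = 0101 → error at position 5.
Flip position 5: 110101100000110 → 110111100000110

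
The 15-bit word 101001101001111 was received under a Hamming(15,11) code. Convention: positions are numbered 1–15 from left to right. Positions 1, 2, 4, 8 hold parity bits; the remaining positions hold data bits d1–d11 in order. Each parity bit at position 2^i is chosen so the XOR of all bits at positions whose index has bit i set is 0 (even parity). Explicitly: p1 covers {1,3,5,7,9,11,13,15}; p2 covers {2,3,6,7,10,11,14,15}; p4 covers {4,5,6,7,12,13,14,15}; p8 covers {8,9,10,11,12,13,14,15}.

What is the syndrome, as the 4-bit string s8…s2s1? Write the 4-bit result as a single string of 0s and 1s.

1010

s1 (pos 1,3,5,7,9,11,13,15): 1⊕1⊕0⊕1⊕1⊕0⊕1⊕1 = 0
s2 (pos 2,3,6,7,10,11,14,15): 0⊕1⊕1⊕1⊕0⊕0⊕1⊕1 = 1
s4 (pos 4,5,6,7,12,13,14,15): 0⊕0⊕1⊕1⊕1⊕1⊕1⊕1 = 0
s8 (pos 8,9,10,11,12,13,14,15): 0⊕1⊕0⊕0⊕1⊕1⊕1⊕1 = 1
Syndrome s8…s1 = 1010 → error at position 10.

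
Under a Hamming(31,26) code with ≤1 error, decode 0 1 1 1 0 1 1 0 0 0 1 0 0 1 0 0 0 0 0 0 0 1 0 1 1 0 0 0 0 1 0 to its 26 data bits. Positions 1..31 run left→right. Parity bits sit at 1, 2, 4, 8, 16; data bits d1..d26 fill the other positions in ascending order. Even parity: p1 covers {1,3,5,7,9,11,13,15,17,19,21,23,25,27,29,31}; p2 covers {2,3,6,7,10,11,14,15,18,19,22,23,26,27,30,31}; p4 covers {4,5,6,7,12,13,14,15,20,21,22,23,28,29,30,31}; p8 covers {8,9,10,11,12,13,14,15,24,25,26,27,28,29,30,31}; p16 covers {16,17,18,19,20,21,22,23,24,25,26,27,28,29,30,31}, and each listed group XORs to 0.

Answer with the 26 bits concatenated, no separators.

s1 (pos 1,3,5,7,9,11,13,15,17,19,21,23,25,27,29,31): 0⊕1⊕0⊕1⊕0⊕1⊕0⊕0⊕0⊕0⊕0⊕0⊕1⊕0⊕0⊕0 = 0
s2 (pos 2,3,6,7,10,11,14,15,18,19,22,23,26,27,30,31): 1⊕1⊕1⊕1⊕0⊕1⊕1⊕0⊕0⊕0⊕1⊕0⊕0⊕0⊕1⊕0 = 0
s4 (pos 4,5,6,7,12,13,14,15,20,21,22,23,28,29,30,31): 1⊕0⊕1⊕1⊕0⊕0⊕1⊕0⊕0⊕0⊕1⊕0⊕0⊕0⊕1⊕0 = 0
s8 (pos 8,9,10,11,12,13,14,15,24,25,26,27,28,29,30,31): 0⊕0⊕0⊕1⊕0⊕0⊕1⊕0⊕1⊕1⊕0⊕0⊕0⊕0⊕1⊕0 = 1
s16 (pos 16,17,18,19,20,21,22,23,24,25,26,27,28,29,30,31): 0⊕0⊕0⊕0⊕0⊕0⊕1⊕0⊕1⊕1⊕0⊕0⊕0⊕0⊕1⊕0 = 0
Syndrome s16…s1 = 01000 → error at position 8.
Flip position 8: 0111011000100100000001011000010 → 0111011100100100000001011000010
Read data bits from positions 3,5,6,7,9,10,11,12,13,14,15,17,18,19,20,21,22,23,24,25,26,27,28,29,30,31: 10110010010000001011000010

10110010010000001011000010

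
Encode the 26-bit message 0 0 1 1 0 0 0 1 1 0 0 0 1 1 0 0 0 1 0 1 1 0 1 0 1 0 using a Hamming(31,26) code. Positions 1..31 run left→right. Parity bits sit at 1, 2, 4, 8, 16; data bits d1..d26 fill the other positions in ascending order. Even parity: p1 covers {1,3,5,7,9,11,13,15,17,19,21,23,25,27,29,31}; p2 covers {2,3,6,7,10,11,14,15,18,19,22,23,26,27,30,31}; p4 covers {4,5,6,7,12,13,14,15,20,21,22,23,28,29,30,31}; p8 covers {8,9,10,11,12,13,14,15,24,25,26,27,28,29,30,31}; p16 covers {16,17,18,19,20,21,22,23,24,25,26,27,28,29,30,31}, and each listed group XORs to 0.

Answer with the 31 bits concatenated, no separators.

Place data at non-parity positions: p1 p2 0 p4 0 1 1 p8 0 0 0 1 1 0 0 p16 0 1 1 0 0 0 1 0 1 1 0 1 0 1 0
p1 (pos 1,3,5,7,9,11,13,15,17,19,21,23,25,27,29,31): XOR of data positions = 0⊕0⊕1⊕0⊕0⊕1⊕0⊕0⊕1⊕0⊕1⊕1⊕0⊕0⊕0 = 1
p2 (pos 2,3,6,7,10,11,14,15,18,19,22,23,26,27,30,31): XOR of data positions = 0⊕1⊕1⊕0⊕0⊕0⊕0⊕1⊕1⊕0⊕1⊕1⊕0⊕1⊕0 = 1
p4 (pos 4,5,6,7,12,13,14,15,20,21,22,23,28,29,30,31): XOR of data positions = 0⊕1⊕1⊕1⊕1⊕0⊕0⊕0⊕0⊕0⊕1⊕1⊕0⊕1⊕0 = 1
p8 (pos 8,9,10,11,12,13,14,15,24,25,26,27,28,29,30,31): XOR of data positions = 0⊕0⊕0⊕1⊕1⊕0⊕0⊕0⊕1⊕1⊕0⊕1⊕0⊕1⊕0 = 0
p16 (pos 16,17,18,19,20,21,22,23,24,25,26,27,28,29,30,31): XOR of data positions = 0⊕1⊕1⊕0⊕0⊕0⊕1⊕0⊕1⊕1⊕0⊕1⊕0⊕1⊕0 = 1
Codeword: 1101011000011001011000101101010

1101011000011001011000101101010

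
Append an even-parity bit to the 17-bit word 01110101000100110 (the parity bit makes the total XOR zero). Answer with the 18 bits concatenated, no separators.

011101010001001100

XOR of the 17 data bits: 0⊕1⊕1⊕1⊕0⊕1⊕0⊕1⊕0⊕0⊕0⊕1⊕0⊕0⊕1⊕1⊕0 = 0
Parity bit = 0 (so all 18 bits XOR to 0).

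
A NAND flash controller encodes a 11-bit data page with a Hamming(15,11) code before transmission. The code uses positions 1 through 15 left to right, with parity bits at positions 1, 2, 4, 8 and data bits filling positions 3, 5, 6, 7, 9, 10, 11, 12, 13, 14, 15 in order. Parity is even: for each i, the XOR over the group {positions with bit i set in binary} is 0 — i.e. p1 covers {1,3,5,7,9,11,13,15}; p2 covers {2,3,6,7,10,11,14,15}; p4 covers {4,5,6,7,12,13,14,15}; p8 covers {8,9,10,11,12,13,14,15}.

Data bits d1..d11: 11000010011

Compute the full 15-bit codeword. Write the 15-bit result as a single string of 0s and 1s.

Place data at non-parity positions: p1 p2 1 p4 1 0 0 p8 0 0 1 0 0 1 1
p1 (pos 1,3,5,7,9,11,13,15): XOR of data positions = 1⊕1⊕0⊕0⊕1⊕0⊕1 = 0
p2 (pos 2,3,6,7,10,11,14,15): XOR of data positions = 1⊕0⊕0⊕0⊕1⊕1⊕1 = 0
p4 (pos 4,5,6,7,12,13,14,15): XOR of data positions = 1⊕0⊕0⊕0⊕0⊕1⊕1 = 1
p8 (pos 8,9,10,11,12,13,14,15): XOR of data positions = 0⊕0⊕1⊕0⊕0⊕1⊕1 = 1
Codeword: 001110010010011

001110010010011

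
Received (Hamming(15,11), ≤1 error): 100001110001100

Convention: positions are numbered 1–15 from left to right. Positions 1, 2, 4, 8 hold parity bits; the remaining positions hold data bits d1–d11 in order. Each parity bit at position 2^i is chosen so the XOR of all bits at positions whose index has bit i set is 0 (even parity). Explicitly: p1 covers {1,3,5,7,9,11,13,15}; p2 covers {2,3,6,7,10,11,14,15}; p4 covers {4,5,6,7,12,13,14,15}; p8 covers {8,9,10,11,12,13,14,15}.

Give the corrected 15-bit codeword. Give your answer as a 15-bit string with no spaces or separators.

100001111001100

s1 (pos 1,3,5,7,9,11,13,15): 1⊕0⊕0⊕1⊕0⊕0⊕1⊕0 = 1
s2 (pos 2,3,6,7,10,11,14,15): 0⊕0⊕1⊕1⊕0⊕0⊕0⊕0 = 0
s4 (pos 4,5,6,7,12,13,14,15): 0⊕0⊕1⊕1⊕1⊕1⊕0⊕0 = 0
s8 (pos 8,9,10,11,12,13,14,15): 1⊕0⊕0⊕0⊕1⊕1⊕0⊕0 = 1
Syndrome s8…s1 = 1001 → error at position 9.
Flip position 9: 100001110001100 → 100001111001100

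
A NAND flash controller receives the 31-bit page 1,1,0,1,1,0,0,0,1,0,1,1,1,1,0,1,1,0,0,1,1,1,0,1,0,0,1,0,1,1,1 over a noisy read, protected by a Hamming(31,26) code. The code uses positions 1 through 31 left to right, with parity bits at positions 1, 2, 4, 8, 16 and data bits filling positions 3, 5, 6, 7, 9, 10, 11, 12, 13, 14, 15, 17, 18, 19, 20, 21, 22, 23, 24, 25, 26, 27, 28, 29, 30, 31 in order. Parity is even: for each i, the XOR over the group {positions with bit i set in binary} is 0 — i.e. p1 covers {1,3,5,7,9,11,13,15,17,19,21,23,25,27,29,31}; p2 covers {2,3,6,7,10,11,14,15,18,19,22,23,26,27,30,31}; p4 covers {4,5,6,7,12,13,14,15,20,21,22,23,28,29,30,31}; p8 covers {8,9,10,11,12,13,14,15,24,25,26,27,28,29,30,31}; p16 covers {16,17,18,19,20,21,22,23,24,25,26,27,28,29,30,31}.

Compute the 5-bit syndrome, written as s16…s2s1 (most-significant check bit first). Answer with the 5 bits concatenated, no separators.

00110

s1 (pos 1,3,5,7,9,11,13,15,17,19,21,23,25,27,29,31): 1⊕0⊕1⊕0⊕1⊕1⊕1⊕0⊕1⊕0⊕1⊕0⊕0⊕1⊕1⊕1 = 0
s2 (pos 2,3,6,7,10,11,14,15,18,19,22,23,26,27,30,31): 1⊕0⊕0⊕0⊕0⊕1⊕1⊕0⊕0⊕0⊕1⊕0⊕0⊕1⊕1⊕1 = 1
s4 (pos 4,5,6,7,12,13,14,15,20,21,22,23,28,29,30,31): 1⊕1⊕0⊕0⊕1⊕1⊕1⊕0⊕1⊕1⊕1⊕0⊕0⊕1⊕1⊕1 = 1
s8 (pos 8,9,10,11,12,13,14,15,24,25,26,27,28,29,30,31): 0⊕1⊕0⊕1⊕1⊕1⊕1⊕0⊕1⊕0⊕0⊕1⊕0⊕1⊕1⊕1 = 0
s16 (pos 16,17,18,19,20,21,22,23,24,25,26,27,28,29,30,31): 1⊕1⊕0⊕0⊕1⊕1⊕1⊕0⊕1⊕0⊕0⊕1⊕0⊕1⊕1⊕1 = 0
Syndrome s16…s1 = 00110 → error at position 6.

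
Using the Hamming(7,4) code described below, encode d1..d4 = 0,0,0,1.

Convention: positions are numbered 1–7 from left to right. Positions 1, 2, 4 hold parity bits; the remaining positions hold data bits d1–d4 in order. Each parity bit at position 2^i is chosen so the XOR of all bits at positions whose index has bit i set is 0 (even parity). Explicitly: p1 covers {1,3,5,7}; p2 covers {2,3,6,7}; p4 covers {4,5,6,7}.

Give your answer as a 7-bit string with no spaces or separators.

Place data at non-parity positions: p1 p2 0 p4 0 0 1
p1 (pos 1,3,5,7): XOR of data positions = 0⊕0⊕1 = 1
p2 (pos 2,3,6,7): XOR of data positions = 0⊕0⊕1 = 1
p4 (pos 4,5,6,7): XOR of data positions = 0⊕0⊕1 = 1
Codeword: 1101001

1101001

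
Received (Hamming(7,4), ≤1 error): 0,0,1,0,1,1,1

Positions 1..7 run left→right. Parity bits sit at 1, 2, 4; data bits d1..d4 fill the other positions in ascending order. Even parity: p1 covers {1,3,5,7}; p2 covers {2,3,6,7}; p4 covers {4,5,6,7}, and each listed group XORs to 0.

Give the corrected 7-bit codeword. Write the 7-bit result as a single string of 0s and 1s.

0010110

s1 (pos 1,3,5,7): 0⊕1⊕1⊕1 = 1
s2 (pos 2,3,6,7): 0⊕1⊕1⊕1 = 1
s4 (pos 4,5,6,7): 0⊕1⊕1⊕1 = 1
Syndrome s4…s1 = 111 → error at position 7.
Flip position 7: 0010111 → 0010110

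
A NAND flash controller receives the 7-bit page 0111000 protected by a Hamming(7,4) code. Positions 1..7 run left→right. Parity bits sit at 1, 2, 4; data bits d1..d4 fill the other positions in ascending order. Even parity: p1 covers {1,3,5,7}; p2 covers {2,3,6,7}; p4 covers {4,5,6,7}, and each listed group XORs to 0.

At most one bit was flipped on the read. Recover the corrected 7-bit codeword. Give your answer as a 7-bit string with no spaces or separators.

s1 (pos 1,3,5,7): 0⊕1⊕0⊕0 = 1
s2 (pos 2,3,6,7): 1⊕1⊕0⊕0 = 0
s4 (pos 4,5,6,7): 1⊕0⊕0⊕0 = 1
Syndrome s4…s1 = 101 → error at position 5.
Flip position 5: 0111000 → 0111100

0111100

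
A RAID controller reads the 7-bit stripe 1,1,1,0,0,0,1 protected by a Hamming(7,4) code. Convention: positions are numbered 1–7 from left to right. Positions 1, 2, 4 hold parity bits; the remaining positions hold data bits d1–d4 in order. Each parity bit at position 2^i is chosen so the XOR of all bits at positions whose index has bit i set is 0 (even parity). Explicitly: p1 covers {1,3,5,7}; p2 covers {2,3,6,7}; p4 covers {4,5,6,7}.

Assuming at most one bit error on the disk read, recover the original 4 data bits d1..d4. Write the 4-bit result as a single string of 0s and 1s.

s1 (pos 1,3,5,7): 1⊕1⊕0⊕1 = 1
s2 (pos 2,3,6,7): 1⊕1⊕0⊕1 = 1
s4 (pos 4,5,6,7): 0⊕0⊕0⊕1 = 1
Syndrome s4…s1 = 111 → error at position 7.
Flip position 7: 1110001 → 1110000
Read data bits from positions 3,5,6,7: 1000

1000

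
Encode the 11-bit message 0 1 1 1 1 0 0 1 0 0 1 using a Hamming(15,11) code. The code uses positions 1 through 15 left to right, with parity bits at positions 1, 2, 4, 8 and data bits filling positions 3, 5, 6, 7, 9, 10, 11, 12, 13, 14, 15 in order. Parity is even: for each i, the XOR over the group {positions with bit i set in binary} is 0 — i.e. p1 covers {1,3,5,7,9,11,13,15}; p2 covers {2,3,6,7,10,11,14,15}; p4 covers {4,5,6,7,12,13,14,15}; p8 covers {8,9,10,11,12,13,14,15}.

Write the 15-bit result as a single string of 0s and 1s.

Place data at non-parity positions: p1 p2 0 p4 1 1 1 p8 1 0 0 1 0 0 1
p1 (pos 1,3,5,7,9,11,13,15): XOR of data positions = 0⊕1⊕1⊕1⊕0⊕0⊕1 = 0
p2 (pos 2,3,6,7,10,11,14,15): XOR of data positions = 0⊕1⊕1⊕0⊕0⊕0⊕1 = 1
p4 (pos 4,5,6,7,12,13,14,15): XOR of data positions = 1⊕1⊕1⊕1⊕0⊕0⊕1 = 1
p8 (pos 8,9,10,11,12,13,14,15): XOR of data positions = 1⊕0⊕0⊕1⊕0⊕0⊕1 = 1
Codeword: 010111111001001

010111111001001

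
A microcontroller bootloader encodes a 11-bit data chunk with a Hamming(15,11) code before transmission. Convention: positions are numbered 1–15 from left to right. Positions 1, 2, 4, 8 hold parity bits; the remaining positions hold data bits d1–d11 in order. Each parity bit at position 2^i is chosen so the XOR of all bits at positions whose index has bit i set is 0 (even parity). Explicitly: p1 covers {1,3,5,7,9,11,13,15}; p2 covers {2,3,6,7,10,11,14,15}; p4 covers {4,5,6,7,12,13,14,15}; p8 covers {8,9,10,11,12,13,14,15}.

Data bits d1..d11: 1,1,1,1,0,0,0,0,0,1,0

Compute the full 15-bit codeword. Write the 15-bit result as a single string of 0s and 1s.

Place data at non-parity positions: p1 p2 1 p4 1 1 1 p8 0 0 0 0 0 1 0
p1 (pos 1,3,5,7,9,11,13,15): XOR of data positions = 1⊕1⊕1⊕0⊕0⊕0⊕0 = 1
p2 (pos 2,3,6,7,10,11,14,15): XOR of data positions = 1⊕1⊕1⊕0⊕0⊕1⊕0 = 0
p4 (pos 4,5,6,7,12,13,14,15): XOR of data positions = 1⊕1⊕1⊕0⊕0⊕1⊕0 = 0
p8 (pos 8,9,10,11,12,13,14,15): XOR of data positions = 0⊕0⊕0⊕0⊕0⊕1⊕0 = 1
Codeword: 101011110000010

101011110000010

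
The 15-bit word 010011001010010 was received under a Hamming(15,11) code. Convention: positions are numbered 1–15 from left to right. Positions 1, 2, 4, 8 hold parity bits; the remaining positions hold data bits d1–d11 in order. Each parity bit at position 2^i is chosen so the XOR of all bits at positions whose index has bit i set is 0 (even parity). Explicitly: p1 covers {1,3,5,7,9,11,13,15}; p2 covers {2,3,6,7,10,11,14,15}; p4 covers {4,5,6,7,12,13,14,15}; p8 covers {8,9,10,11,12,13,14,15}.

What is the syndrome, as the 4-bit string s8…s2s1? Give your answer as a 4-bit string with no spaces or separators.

s1 (pos 1,3,5,7,9,11,13,15): 0⊕0⊕1⊕0⊕1⊕1⊕0⊕0 = 1
s2 (pos 2,3,6,7,10,11,14,15): 1⊕0⊕1⊕0⊕0⊕1⊕1⊕0 = 0
s4 (pos 4,5,6,7,12,13,14,15): 0⊕1⊕1⊕0⊕0⊕0⊕1⊕0 = 1
s8 (pos 8,9,10,11,12,13,14,15): 0⊕1⊕0⊕1⊕0⊕0⊕1⊕0 = 1
Syndrome s8…s1 = 1101 → error at position 13.

1101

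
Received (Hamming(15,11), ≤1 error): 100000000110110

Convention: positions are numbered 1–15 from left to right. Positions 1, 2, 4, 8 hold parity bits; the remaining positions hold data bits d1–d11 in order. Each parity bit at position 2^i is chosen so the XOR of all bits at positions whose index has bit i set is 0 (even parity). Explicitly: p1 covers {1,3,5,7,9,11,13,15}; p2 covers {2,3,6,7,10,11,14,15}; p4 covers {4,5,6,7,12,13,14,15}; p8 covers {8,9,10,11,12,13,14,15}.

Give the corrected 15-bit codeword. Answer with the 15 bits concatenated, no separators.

101000000110110

s1 (pos 1,3,5,7,9,11,13,15): 1⊕0⊕0⊕0⊕0⊕1⊕1⊕0 = 1
s2 (pos 2,3,6,7,10,11,14,15): 0⊕0⊕0⊕0⊕1⊕1⊕1⊕0 = 1
s4 (pos 4,5,6,7,12,13,14,15): 0⊕0⊕0⊕0⊕0⊕1⊕1⊕0 = 0
s8 (pos 8,9,10,11,12,13,14,15): 0⊕0⊕1⊕1⊕0⊕1⊕1⊕0 = 0
Syndrome s8…s1 = 0011 → error at position 3.
Flip position 3: 100000000110110 → 101000000110110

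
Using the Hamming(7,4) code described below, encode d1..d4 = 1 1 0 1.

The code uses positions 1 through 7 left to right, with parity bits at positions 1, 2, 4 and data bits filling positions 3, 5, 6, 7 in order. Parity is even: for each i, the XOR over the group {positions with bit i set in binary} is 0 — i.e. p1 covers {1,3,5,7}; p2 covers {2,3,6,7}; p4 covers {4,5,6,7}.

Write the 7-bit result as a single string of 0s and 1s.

Place data at non-parity positions: p1 p2 1 p4 1 0 1
p1 (pos 1,3,5,7): XOR of data positions = 1⊕1⊕1 = 1
p2 (pos 2,3,6,7): XOR of data positions = 1⊕0⊕1 = 0
p4 (pos 4,5,6,7): XOR of data positions = 1⊕0⊕1 = 0
Codeword: 1010101

1010101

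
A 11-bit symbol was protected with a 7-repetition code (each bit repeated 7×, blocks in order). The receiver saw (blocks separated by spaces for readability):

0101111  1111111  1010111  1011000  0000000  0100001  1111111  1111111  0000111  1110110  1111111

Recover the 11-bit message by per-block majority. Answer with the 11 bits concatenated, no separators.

11100011011

Block 1 (0101111): 5 ones → 1
Block 2 (1111111): 7 ones → 1
Block 3 (1010111): 5 ones → 1
Block 4 (1011000): 3 ones → 0
Block 5 (0000000): 0 ones → 0
Block 6 (0100001): 2 ones → 0
Block 7 (1111111): 7 ones → 1
Block 8 (1111111): 7 ones → 1
Block 9 (0000111): 3 ones → 0
Block 10 (1110110): 5 ones → 1
Block 11 (1111111): 7 ones → 1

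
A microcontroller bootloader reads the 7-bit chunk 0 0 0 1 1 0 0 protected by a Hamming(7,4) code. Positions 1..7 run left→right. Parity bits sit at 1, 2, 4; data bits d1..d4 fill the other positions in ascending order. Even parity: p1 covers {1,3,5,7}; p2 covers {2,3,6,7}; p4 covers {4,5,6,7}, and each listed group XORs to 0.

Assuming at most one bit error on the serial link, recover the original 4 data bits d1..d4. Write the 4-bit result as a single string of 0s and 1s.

s1 (pos 1,3,5,7): 0⊕0⊕1⊕0 = 1
s2 (pos 2,3,6,7): 0⊕0⊕0⊕0 = 0
s4 (pos 4,5,6,7): 1⊕1⊕0⊕0 = 0
Syndrome s4…s1 = 001 → error at position 1.
Flip position 1: 0001100 → 1001100
Read data bits from positions 3,5,6,7: 0100

0100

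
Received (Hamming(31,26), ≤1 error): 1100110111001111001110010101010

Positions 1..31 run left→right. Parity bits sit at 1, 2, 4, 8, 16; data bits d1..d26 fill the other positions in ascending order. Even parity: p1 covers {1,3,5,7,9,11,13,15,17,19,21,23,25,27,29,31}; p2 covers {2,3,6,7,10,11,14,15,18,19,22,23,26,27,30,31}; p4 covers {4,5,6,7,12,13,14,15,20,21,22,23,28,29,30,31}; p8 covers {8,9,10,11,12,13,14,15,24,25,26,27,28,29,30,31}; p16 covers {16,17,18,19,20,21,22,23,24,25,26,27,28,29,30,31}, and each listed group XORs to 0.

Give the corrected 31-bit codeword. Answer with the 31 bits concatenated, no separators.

s1 (pos 1,3,5,7,9,11,13,15,17,19,21,23,25,27,29,31): 1⊕0⊕1⊕0⊕1⊕0⊕1⊕1⊕0⊕1⊕1⊕0⊕0⊕0⊕0⊕0 = 1
s2 (pos 2,3,6,7,10,11,14,15,18,19,22,23,26,27,30,31): 1⊕0⊕1⊕0⊕1⊕0⊕1⊕1⊕0⊕1⊕0⊕0⊕1⊕0⊕1⊕0 = 0
s4 (pos 4,5,6,7,12,13,14,15,20,21,22,23,28,29,30,31): 0⊕1⊕1⊕0⊕0⊕1⊕1⊕1⊕1⊕1⊕0⊕0⊕1⊕0⊕1⊕0 = 1
s8 (pos 8,9,10,11,12,13,14,15,24,25,26,27,28,29,30,31): 1⊕1⊕1⊕0⊕0⊕1⊕1⊕1⊕1⊕0⊕1⊕0⊕1⊕0⊕1⊕0 = 0
s16 (pos 16,17,18,19,20,21,22,23,24,25,26,27,28,29,30,31): 1⊕0⊕0⊕1⊕1⊕1⊕0⊕0⊕1⊕0⊕1⊕0⊕1⊕0⊕1⊕0 = 0
Syndrome s16…s1 = 00101 → error at position 5.
Flip position 5: 1100110111001111001110010101010 → 1100010111001111001110010101010

1100010111001111001110010101010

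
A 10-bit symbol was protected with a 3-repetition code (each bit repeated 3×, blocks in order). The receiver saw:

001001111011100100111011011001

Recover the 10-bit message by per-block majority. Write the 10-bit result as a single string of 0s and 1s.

Block 1 (001): 1 one → 0
Block 2 (001): 1 one → 0
Block 3 (111): 3 ones → 1
Block 4 (011): 2 ones → 1
Block 5 (100): 1 one → 0
Block 6 (100): 1 one → 0
Block 7 (111): 3 ones → 1
Block 8 (011): 2 ones → 1
Block 9 (011): 2 ones → 1
Block 10 (001): 1 one → 0

0011001110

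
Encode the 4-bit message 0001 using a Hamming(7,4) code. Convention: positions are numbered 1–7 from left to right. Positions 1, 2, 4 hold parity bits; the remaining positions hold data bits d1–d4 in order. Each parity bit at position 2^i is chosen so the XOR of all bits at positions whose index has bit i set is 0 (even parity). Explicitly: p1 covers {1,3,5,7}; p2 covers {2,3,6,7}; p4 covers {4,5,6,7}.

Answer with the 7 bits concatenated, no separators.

1101001

Place data at non-parity positions: p1 p2 0 p4 0 0 1
p1 (pos 1,3,5,7): XOR of data positions = 0⊕0⊕1 = 1
p2 (pos 2,3,6,7): XOR of data positions = 0⊕0⊕1 = 1
p4 (pos 4,5,6,7): XOR of data positions = 0⊕0⊕1 = 1
Codeword: 1101001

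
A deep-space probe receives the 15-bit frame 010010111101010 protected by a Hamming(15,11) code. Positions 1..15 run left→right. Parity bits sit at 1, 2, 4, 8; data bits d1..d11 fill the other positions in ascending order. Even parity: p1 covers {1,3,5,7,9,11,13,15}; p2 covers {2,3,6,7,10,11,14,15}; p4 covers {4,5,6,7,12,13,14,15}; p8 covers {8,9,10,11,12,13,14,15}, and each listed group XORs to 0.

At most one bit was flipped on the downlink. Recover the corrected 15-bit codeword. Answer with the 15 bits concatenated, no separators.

s1 (pos 1,3,5,7,9,11,13,15): 0⊕0⊕1⊕1⊕1⊕0⊕0⊕0 = 1
s2 (pos 2,3,6,7,10,11,14,15): 1⊕0⊕0⊕1⊕1⊕0⊕1⊕0 = 0
s4 (pos 4,5,6,7,12,13,14,15): 0⊕1⊕0⊕1⊕1⊕0⊕1⊕0 = 0
s8 (pos 8,9,10,11,12,13,14,15): 1⊕1⊕1⊕0⊕1⊕0⊕1⊕0 = 1
Syndrome s8…s1 = 1001 → error at position 9.
Flip position 9: 010010111101010 → 010010110101010

010010110101010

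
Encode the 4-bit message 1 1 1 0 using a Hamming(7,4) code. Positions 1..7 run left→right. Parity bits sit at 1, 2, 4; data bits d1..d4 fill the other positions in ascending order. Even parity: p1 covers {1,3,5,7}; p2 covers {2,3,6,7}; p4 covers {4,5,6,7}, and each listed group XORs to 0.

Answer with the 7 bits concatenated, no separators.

0010110

Place data at non-parity positions: p1 p2 1 p4 1 1 0
p1 (pos 1,3,5,7): XOR of data positions = 1⊕1⊕0 = 0
p2 (pos 2,3,6,7): XOR of data positions = 1⊕1⊕0 = 0
p4 (pos 4,5,6,7): XOR of data positions = 1⊕1⊕0 = 0
Codeword: 0010110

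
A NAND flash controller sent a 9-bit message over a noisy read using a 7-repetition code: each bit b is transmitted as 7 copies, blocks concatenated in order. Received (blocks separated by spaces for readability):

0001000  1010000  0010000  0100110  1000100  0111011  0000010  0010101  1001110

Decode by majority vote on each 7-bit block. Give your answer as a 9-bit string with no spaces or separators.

000001001

Block 1 (0001000): 1 one → 0
Block 2 (1010000): 2 ones → 0
Block 3 (0010000): 1 one → 0
Block 4 (0100110): 3 ones → 0
Block 5 (1000100): 2 ones → 0
Block 6 (0111011): 5 ones → 1
Block 7 (0000010): 1 one → 0
Block 8 (0010101): 3 ones → 0
Block 9 (1001110): 4 ones → 1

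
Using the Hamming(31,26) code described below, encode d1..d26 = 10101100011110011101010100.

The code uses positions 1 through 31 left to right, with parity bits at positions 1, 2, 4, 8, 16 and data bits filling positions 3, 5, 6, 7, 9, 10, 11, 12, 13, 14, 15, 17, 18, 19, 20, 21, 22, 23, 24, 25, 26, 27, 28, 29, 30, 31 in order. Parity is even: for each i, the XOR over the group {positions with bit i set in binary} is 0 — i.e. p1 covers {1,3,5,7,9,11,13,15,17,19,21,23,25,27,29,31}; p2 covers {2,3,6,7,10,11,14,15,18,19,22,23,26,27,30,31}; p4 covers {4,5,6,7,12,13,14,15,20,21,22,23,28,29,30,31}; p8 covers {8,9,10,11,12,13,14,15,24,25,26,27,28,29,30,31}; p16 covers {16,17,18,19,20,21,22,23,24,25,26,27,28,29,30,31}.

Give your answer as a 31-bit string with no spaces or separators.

Place data at non-parity positions: p1 p2 1 p4 0 1 0 p8 1 1 0 0 0 1 1 p16 1 1 0 0 1 1 1 0 1 0 1 0 1 0 0
p1 (pos 1,3,5,7,9,11,13,15,17,19,21,23,25,27,29,31): XOR of data positions = 1⊕0⊕0⊕1⊕0⊕0⊕1⊕1⊕0⊕1⊕1⊕1⊕1⊕1⊕0 = 1
p2 (pos 2,3,6,7,10,11,14,15,18,19,22,23,26,27,30,31): XOR of data positions = 1⊕1⊕0⊕1⊕0⊕1⊕1⊕1⊕0⊕1⊕1⊕0⊕1⊕0⊕0 = 1
p4 (pos 4,5,6,7,12,13,14,15,20,21,22,23,28,29,30,31): XOR of data positions = 0⊕1⊕0⊕0⊕0⊕1⊕1⊕0⊕1⊕1⊕1⊕0⊕1⊕0⊕0 = 1
p8 (pos 8,9,10,11,12,13,14,15,24,25,26,27,28,29,30,31): XOR of data positions = 1⊕1⊕0⊕0⊕0⊕1⊕1⊕0⊕1⊕0⊕1⊕0⊕1⊕0⊕0 = 1
p16 (pos 16,17,18,19,20,21,22,23,24,25,26,27,28,29,30,31): XOR of data positions = 1⊕1⊕0⊕0⊕1⊕1⊕1⊕0⊕1⊕0⊕1⊕0⊕1⊕0⊕0 = 0
Codeword: 1111010111000110110011101010100

1111010111000110110011101010100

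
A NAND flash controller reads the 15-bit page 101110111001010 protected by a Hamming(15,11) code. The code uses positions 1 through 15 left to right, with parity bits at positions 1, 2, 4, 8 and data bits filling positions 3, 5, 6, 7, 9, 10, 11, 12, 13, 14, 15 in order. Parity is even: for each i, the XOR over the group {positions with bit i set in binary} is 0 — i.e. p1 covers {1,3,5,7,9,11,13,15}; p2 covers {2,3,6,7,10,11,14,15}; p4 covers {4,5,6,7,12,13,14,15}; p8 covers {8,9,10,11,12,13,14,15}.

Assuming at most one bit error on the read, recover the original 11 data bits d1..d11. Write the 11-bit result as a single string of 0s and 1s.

11001001010

s1 (pos 1,3,5,7,9,11,13,15): 1⊕1⊕1⊕1⊕1⊕0⊕0⊕0 = 1
s2 (pos 2,3,6,7,10,11,14,15): 0⊕1⊕0⊕1⊕0⊕0⊕1⊕0 = 1
s4 (pos 4,5,6,7,12,13,14,15): 1⊕1⊕0⊕1⊕1⊕0⊕1⊕0 = 1
s8 (pos 8,9,10,11,12,13,14,15): 1⊕1⊕0⊕0⊕1⊕0⊕1⊕0 = 0
Syndrome s8…s1 = 0111 → error at position 7.
Flip position 7: 101110111001010 → 101110011001010
Read data bits from positions 3,5,6,7,9,10,11,12,13,14,15: 11001001010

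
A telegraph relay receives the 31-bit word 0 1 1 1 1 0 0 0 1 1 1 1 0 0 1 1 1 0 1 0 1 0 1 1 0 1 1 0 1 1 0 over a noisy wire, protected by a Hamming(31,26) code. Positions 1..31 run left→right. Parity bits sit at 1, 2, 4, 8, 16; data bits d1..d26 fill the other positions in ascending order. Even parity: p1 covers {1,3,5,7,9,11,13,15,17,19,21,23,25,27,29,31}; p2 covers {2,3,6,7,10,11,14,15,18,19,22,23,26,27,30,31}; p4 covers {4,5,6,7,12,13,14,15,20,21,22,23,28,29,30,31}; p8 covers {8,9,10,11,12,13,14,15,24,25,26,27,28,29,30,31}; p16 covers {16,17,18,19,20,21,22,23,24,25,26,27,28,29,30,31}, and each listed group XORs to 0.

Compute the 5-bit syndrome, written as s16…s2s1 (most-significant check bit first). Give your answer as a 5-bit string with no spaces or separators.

s1 (pos 1,3,5,7,9,11,13,15,17,19,21,23,25,27,29,31): 0⊕1⊕1⊕0⊕1⊕1⊕0⊕1⊕1⊕1⊕1⊕1⊕0⊕1⊕1⊕0 = 1
s2 (pos 2,3,6,7,10,11,14,15,18,19,22,23,26,27,30,31): 1⊕1⊕0⊕0⊕1⊕1⊕0⊕1⊕0⊕1⊕0⊕1⊕1⊕1⊕1⊕0 = 0
s4 (pos 4,5,6,7,12,13,14,15,20,21,22,23,28,29,30,31): 1⊕1⊕0⊕0⊕1⊕0⊕0⊕1⊕0⊕1⊕0⊕1⊕0⊕1⊕1⊕0 = 0
s8 (pos 8,9,10,11,12,13,14,15,24,25,26,27,28,29,30,31): 0⊕1⊕1⊕1⊕1⊕0⊕0⊕1⊕1⊕0⊕1⊕1⊕0⊕1⊕1⊕0 = 0
s16 (pos 16,17,18,19,20,21,22,23,24,25,26,27,28,29,30,31): 1⊕1⊕0⊕1⊕0⊕1⊕0⊕1⊕1⊕0⊕1⊕1⊕0⊕1⊕1⊕0 = 0
Syndrome s16…s1 = 00001 → error at position 1.

00001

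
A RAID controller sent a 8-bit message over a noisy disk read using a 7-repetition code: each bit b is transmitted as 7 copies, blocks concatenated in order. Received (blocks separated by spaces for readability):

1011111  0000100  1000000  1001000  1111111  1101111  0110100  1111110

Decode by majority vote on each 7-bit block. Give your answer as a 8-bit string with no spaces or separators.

10001101

Block 1 (1011111): 6 ones → 1
Block 2 (0000100): 1 one → 0
Block 3 (1000000): 1 one → 0
Block 4 (1001000): 2 ones → 0
Block 5 (1111111): 7 ones → 1
Block 6 (1101111): 6 ones → 1
Block 7 (0110100): 3 ones → 0
Block 8 (1111110): 6 ones → 1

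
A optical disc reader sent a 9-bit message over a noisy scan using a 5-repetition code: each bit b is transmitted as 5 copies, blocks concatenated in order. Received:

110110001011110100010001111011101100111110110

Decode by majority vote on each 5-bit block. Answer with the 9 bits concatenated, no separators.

Block 1 (11011): 4 ones → 1
Block 2 (00010): 1 one → 0
Block 3 (11110): 4 ones → 1
Block 4 (10001): 2 ones → 0
Block 5 (00011): 2 ones → 0
Block 6 (11011): 4 ones → 1
Block 7 (10110): 3 ones → 1
Block 8 (01111): 4 ones → 1
Block 9 (10110): 3 ones → 1

101001111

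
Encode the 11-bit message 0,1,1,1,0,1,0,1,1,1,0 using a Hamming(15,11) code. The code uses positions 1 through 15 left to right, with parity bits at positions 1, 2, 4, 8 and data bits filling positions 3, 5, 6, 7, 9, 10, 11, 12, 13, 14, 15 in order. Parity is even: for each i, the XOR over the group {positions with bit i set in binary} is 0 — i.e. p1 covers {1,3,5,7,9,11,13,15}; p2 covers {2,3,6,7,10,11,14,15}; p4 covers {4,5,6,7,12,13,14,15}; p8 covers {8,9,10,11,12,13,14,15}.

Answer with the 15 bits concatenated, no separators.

Place data at non-parity positions: p1 p2 0 p4 1 1 1 p8 0 1 0 1 1 1 0
p1 (pos 1,3,5,7,9,11,13,15): XOR of data positions = 0⊕1⊕1⊕0⊕0⊕1⊕0 = 1
p2 (pos 2,3,6,7,10,11,14,15): XOR of data positions = 0⊕1⊕1⊕1⊕0⊕1⊕0 = 0
p4 (pos 4,5,6,7,12,13,14,15): XOR of data positions = 1⊕1⊕1⊕1⊕1⊕1⊕0 = 0
p8 (pos 8,9,10,11,12,13,14,15): XOR of data positions = 0⊕1⊕0⊕1⊕1⊕1⊕0 = 0
Codeword: 100011100101110

100011100101110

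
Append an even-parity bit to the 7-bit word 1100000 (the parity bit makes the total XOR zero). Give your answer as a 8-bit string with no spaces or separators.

11000000

XOR of the 7 data bits: 1⊕1⊕0⊕0⊕0⊕0⊕0 = 0
Parity bit = 0 (so all 8 bits XOR to 0).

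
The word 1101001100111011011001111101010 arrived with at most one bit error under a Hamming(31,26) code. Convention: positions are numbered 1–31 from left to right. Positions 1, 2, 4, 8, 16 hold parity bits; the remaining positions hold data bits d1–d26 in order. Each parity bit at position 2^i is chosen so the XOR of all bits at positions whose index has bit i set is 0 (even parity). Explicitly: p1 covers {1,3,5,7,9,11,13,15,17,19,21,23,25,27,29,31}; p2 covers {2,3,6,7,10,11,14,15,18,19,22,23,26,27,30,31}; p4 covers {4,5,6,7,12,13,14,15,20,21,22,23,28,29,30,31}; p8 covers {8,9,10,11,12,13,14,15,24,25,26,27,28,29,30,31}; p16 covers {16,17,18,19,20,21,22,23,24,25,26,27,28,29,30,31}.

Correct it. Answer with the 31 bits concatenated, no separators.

1100001100111011011001111101010

s1 (pos 1,3,5,7,9,11,13,15,17,19,21,23,25,27,29,31): 1⊕0⊕0⊕1⊕0⊕1⊕1⊕1⊕0⊕1⊕0⊕1⊕1⊕0⊕0⊕0 = 0
s2 (pos 2,3,6,7,10,11,14,15,18,19,22,23,26,27,30,31): 1⊕0⊕0⊕1⊕0⊕1⊕0⊕1⊕1⊕1⊕1⊕1⊕1⊕0⊕1⊕0 = 0
s4 (pos 4,5,6,7,12,13,14,15,20,21,22,23,28,29,30,31): 1⊕0⊕0⊕1⊕1⊕1⊕0⊕1⊕0⊕0⊕1⊕1⊕1⊕0⊕1⊕0 = 1
s8 (pos 8,9,10,11,12,13,14,15,24,25,26,27,28,29,30,31): 1⊕0⊕0⊕1⊕1⊕1⊕0⊕1⊕1⊕1⊕1⊕0⊕1⊕0⊕1⊕0 = 0
s16 (pos 16,17,18,19,20,21,22,23,24,25,26,27,28,29,30,31): 1⊕0⊕1⊕1⊕0⊕0⊕1⊕1⊕1⊕1⊕1⊕0⊕1⊕0⊕1⊕0 = 0
Syndrome s16…s1 = 00100 → error at position 4.
Flip position 4: 1101001100111011011001111101010 → 1100001100111011011001111101010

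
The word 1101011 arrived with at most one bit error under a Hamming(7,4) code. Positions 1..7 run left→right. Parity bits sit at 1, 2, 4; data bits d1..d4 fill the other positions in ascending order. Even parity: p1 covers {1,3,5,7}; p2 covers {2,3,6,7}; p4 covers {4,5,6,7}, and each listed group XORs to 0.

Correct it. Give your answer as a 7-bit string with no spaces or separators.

1101001

s1 (pos 1,3,5,7): 1⊕0⊕0⊕1 = 0
s2 (pos 2,3,6,7): 1⊕0⊕1⊕1 = 1
s4 (pos 4,5,6,7): 1⊕0⊕1⊕1 = 1
Syndrome s4…s1 = 110 → error at position 6.
Flip position 6: 1101011 → 1101001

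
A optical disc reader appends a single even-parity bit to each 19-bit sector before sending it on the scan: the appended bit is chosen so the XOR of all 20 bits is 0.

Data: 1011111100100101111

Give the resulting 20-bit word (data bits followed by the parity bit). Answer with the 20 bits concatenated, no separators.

10111111001001011111

XOR of the 19 data bits: 1⊕0⊕1⊕1⊕1⊕1⊕1⊕1⊕0⊕0⊕1⊕0⊕0⊕1⊕0⊕1⊕1⊕1⊕1 = 1
Parity bit = 1 (so all 20 bits XOR to 0).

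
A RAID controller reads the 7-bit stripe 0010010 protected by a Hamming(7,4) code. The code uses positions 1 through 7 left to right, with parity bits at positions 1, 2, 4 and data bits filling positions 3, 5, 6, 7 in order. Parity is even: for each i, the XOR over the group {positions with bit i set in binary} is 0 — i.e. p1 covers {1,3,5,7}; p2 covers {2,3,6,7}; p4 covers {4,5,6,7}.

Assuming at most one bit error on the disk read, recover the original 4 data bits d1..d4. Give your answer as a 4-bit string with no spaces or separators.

1110

s1 (pos 1,3,5,7): 0⊕1⊕0⊕0 = 1
s2 (pos 2,3,6,7): 0⊕1⊕1⊕0 = 0
s4 (pos 4,5,6,7): 0⊕0⊕1⊕0 = 1
Syndrome s4…s1 = 101 → error at position 5.
Flip position 5: 0010010 → 0010110
Read data bits from positions 3,5,6,7: 1110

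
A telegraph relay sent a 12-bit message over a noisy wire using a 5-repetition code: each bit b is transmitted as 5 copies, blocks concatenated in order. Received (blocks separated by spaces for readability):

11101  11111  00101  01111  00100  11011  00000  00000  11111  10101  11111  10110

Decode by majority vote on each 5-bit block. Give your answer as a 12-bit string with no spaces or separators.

110101001111

Block 1 (11101): 4 ones → 1
Block 2 (11111): 5 ones → 1
Block 3 (00101): 2 ones → 0
Block 4 (01111): 4 ones → 1
Block 5 (00100): 1 one → 0
Block 6 (11011): 4 ones → 1
Block 7 (00000): 0 ones → 0
Block 8 (00000): 0 ones → 0
Block 9 (11111): 5 ones → 1
Block 10 (10101): 3 ones → 1
Block 11 (11111): 5 ones → 1
Block 12 (10110): 3 ones → 1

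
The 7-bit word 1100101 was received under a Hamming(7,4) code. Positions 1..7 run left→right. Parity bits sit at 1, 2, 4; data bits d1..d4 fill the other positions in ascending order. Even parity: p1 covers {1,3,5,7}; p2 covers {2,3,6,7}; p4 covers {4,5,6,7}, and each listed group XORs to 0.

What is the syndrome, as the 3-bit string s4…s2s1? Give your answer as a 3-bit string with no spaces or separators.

s1 (pos 1,3,5,7): 1⊕0⊕1⊕1 = 1
s2 (pos 2,3,6,7): 1⊕0⊕0⊕1 = 0
s4 (pos 4,5,6,7): 0⊕1⊕0⊕1 = 0
Syndrome s4…s1 = 001 → error at position 1.

001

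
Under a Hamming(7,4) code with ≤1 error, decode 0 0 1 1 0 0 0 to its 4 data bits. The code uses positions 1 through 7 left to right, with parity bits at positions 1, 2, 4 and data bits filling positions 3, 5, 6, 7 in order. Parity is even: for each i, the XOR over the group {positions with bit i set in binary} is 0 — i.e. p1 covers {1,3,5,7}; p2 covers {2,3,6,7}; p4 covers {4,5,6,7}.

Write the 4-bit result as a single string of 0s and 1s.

1001

s1 (pos 1,3,5,7): 0⊕1⊕0⊕0 = 1
s2 (pos 2,3,6,7): 0⊕1⊕0⊕0 = 1
s4 (pos 4,5,6,7): 1⊕0⊕0⊕0 = 1
Syndrome s4…s1 = 111 → error at position 7.
Flip position 7: 0011000 → 0011001
Read data bits from positions 3,5,6,7: 1001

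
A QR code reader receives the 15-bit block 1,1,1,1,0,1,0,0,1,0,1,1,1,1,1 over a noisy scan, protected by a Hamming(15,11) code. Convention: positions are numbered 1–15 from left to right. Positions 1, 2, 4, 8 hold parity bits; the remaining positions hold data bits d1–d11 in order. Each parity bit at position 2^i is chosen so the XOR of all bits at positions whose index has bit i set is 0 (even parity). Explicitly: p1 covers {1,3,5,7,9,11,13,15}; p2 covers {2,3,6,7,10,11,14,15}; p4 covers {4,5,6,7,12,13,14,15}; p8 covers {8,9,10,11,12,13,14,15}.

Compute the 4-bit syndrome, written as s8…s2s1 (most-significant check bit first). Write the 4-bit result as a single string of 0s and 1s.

0000

s1 (pos 1,3,5,7,9,11,13,15): 1⊕1⊕0⊕0⊕1⊕1⊕1⊕1 = 0
s2 (pos 2,3,6,7,10,11,14,15): 1⊕1⊕1⊕0⊕0⊕1⊕1⊕1 = 0
s4 (pos 4,5,6,7,12,13,14,15): 1⊕0⊕1⊕0⊕1⊕1⊕1⊕1 = 0
s8 (pos 8,9,10,11,12,13,14,15): 0⊕1⊕0⊕1⊕1⊕1⊕1⊕1 = 0
Syndrome s8…s1 = 0000 → no error.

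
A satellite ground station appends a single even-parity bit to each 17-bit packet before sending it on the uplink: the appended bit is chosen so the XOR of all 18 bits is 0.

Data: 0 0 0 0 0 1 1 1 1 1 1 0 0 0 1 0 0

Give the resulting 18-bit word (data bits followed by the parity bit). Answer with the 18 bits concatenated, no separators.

000001111110001001

XOR of the 17 data bits: 0⊕0⊕0⊕0⊕0⊕1⊕1⊕1⊕1⊕1⊕1⊕0⊕0⊕0⊕1⊕0⊕0 = 1
Parity bit = 1 (so all 18 bits XOR to 0).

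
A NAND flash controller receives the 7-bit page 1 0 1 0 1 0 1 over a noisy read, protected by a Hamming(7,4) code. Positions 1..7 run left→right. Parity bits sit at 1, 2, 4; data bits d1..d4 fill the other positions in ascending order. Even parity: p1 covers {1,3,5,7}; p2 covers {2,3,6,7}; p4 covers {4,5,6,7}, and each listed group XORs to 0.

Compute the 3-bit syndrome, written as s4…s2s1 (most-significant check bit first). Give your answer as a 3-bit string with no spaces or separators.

000

s1 (pos 1,3,5,7): 1⊕1⊕1⊕1 = 0
s2 (pos 2,3,6,7): 0⊕1⊕0⊕1 = 0
s4 (pos 4,5,6,7): 0⊕1⊕0⊕1 = 0
Syndrome s4…s1 = 000 → no error.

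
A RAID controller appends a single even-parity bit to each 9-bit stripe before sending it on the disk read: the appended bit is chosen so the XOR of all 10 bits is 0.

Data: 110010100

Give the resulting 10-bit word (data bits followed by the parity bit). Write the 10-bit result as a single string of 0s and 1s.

1100101000

XOR of the 9 data bits: 1⊕1⊕0⊕0⊕1⊕0⊕1⊕0⊕0 = 0
Parity bit = 0 (so all 10 bits XOR to 0).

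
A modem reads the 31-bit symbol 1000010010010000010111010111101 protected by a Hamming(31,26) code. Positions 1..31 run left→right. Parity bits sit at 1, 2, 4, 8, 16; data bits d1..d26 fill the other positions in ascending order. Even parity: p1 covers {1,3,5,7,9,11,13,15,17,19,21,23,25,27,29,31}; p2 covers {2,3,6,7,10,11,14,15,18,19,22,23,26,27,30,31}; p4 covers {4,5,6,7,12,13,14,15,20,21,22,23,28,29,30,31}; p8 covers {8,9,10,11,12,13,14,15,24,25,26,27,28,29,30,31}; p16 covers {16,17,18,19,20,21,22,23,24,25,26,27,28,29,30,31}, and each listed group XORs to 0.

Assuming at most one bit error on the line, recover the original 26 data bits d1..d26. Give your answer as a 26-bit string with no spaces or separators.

00101001000010111010111101

s1 (pos 1,3,5,7,9,11,13,15,17,19,21,23,25,27,29,31): 1⊕0⊕0⊕0⊕1⊕0⊕0⊕0⊕0⊕0⊕1⊕0⊕0⊕1⊕1⊕1 = 0
s2 (pos 2,3,6,7,10,11,14,15,18,19,22,23,26,27,30,31): 0⊕0⊕1⊕0⊕0⊕0⊕0⊕0⊕1⊕0⊕1⊕0⊕1⊕1⊕0⊕1 = 0
s4 (pos 4,5,6,7,12,13,14,15,20,21,22,23,28,29,30,31): 0⊕0⊕1⊕0⊕1⊕0⊕0⊕0⊕1⊕1⊕1⊕0⊕1⊕1⊕0⊕1 = 0
s8 (pos 8,9,10,11,12,13,14,15,24,25,26,27,28,29,30,31): 0⊕1⊕0⊕0⊕1⊕0⊕0⊕0⊕1⊕0⊕1⊕1⊕1⊕1⊕0⊕1 = 0
s16 (pos 16,17,18,19,20,21,22,23,24,25,26,27,28,29,30,31): 0⊕0⊕1⊕0⊕1⊕1⊕1⊕0⊕1⊕0⊕1⊕1⊕1⊕1⊕0⊕1 = 0
Syndrome s16…s1 = 00000 → no error.
Read data bits from positions 3,5,6,7,9,10,11,12,13,14,15,17,18,19,20,21,22,23,24,25,26,27,28,29,30,31: 00101001000010111010111101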